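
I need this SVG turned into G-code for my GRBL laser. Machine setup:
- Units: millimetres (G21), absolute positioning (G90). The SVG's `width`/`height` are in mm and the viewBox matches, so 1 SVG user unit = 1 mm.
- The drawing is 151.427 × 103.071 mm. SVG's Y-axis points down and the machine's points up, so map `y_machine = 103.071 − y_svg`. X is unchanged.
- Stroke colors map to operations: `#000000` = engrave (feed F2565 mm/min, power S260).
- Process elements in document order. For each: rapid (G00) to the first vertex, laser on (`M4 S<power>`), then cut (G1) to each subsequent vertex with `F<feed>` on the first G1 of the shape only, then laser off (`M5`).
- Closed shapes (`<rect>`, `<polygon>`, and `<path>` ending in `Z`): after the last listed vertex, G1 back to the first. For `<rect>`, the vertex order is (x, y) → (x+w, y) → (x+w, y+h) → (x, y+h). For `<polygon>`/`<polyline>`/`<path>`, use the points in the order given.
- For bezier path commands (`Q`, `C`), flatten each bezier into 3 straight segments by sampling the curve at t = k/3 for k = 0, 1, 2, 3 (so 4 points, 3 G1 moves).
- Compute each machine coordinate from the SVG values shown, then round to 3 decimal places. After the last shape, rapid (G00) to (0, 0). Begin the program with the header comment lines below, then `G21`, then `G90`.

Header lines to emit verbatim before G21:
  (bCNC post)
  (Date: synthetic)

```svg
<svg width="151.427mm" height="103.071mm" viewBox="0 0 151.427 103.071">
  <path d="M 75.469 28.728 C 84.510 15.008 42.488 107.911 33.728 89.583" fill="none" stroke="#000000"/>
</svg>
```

(bCNC post)
(Date: synthetic)
G21
G90
G00 X75.469 Y74.343
M4 S260
G1 X70.612 Y60.591 F2565
G1 X50.452 Y24.168
G1 X33.728 Y13.488
M5
G00 X0.000 Y0.000

1 u = 1 mm; y_m = 103.071 − y.

[1] `<path>` cubic bezier, #000000→engrave S260 F2565: (75.469,74.343) → (70.612,60.591) → (50.452,24.168) → (33.728,13.488)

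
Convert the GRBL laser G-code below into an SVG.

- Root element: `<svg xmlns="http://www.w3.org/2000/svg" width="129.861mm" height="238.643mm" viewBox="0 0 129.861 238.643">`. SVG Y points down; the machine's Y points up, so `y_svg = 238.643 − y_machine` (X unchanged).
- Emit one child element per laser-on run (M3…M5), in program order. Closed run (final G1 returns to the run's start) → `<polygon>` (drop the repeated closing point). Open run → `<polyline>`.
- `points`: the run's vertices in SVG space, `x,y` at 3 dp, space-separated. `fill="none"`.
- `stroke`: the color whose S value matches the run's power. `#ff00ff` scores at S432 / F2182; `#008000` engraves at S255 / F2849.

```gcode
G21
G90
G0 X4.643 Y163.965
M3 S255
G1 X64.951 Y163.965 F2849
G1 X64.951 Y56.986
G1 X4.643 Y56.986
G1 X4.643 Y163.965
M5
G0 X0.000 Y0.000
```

<svg xmlns="http://www.w3.org/2000/svg" width="129.861mm" height="238.643mm" viewBox="0 0 129.861 238.643">
  <polygon points="4.643,74.678 64.951,74.678 64.951,181.657 4.643,181.657" fill="none" stroke="#008000"/>
</svg>

Machine Y-up, SVG Y-down with viewBox height 238.643, so y_svg = 238.643 − y_machine; X carries over. Every run uses S255, so all elements get stroke `#008000` (engrave).

Run 1: The run returns to its start, so emit a `<polygon>` with points (Y-flipped): 4.643,74.678 64.951,74.678 64.951,181.657 4.643,181.657.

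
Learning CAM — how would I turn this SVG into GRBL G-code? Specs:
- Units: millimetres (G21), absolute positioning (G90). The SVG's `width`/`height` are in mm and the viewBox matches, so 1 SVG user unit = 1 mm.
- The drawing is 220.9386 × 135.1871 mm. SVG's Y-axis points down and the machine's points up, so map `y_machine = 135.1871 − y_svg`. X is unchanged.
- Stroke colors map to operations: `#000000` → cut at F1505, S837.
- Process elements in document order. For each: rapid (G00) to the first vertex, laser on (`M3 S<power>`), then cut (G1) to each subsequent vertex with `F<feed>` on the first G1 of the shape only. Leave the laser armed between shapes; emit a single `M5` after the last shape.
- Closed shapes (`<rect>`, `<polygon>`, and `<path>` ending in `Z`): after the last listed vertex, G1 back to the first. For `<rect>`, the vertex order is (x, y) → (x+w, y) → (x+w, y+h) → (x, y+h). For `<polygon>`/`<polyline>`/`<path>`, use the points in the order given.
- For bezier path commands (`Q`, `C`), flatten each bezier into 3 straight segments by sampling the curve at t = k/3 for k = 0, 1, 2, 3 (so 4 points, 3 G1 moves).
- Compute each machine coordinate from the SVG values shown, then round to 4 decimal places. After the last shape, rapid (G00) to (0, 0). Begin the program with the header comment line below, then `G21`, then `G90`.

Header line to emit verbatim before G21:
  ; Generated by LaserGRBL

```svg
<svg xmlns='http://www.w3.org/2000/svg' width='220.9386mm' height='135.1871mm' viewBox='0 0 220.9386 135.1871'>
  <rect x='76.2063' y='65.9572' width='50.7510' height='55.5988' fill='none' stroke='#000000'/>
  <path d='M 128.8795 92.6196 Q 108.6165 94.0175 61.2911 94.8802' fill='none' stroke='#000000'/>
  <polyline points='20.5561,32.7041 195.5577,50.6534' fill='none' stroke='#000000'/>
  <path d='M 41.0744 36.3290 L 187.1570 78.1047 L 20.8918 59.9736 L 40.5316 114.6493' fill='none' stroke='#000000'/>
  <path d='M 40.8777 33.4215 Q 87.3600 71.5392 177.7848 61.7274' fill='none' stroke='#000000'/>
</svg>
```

1 u = 1 mm; y_m = 135.1871 − y.

[1] `<rect>` rectangle, #000000→cut S837 F1505: (76.2063,69.2299) → (126.9573,69.2299) → (126.9573,13.6311) → (76.2063,13.6311) → (76.2063,69.2299) (closed)

[2] `<path>` quadratic bezier, #000000→cut S837 F1505: (128.8795,42.5675) → (112.3639,41.6950) → (89.8344,40.9415) → (61.2911,40.3069)

[3] `<polyline>` line segment, #000000→cut S837 F1505: (20.5561,102.4830) → (195.5577,84.5337)

[4] `<path>` open polyline, #000000→cut S837 F1505: (41.0744,98.8581) → (187.1570,57.0824) → (20.8918,75.2135) → (40.5316,20.5378)

[5] `<path>` quadratic bezier, #000000→cut S837 F1505: (40.8777,101.7656) → (76.7484,81.6793) → (122.3841,72.2440) → (177.7848,73.4597)

; Generated by LaserGRBL
G21
G90
G00 X76.2063 Y69.2299
M3 S837
G1 X126.9573 Y69.2299 F1505
G1 X126.9573 Y13.6311
G1 X76.2063 Y13.6311
G1 X76.2063 Y69.2299
G00 X128.8795 Y42.5675
M3 S837
G1 X112.3639 Y41.6950 F1505
G1 X89.8344 Y40.9415
G1 X61.2911 Y40.3069
G00 X20.5561 Y102.4830
M3 S837
G1 X195.5577 Y84.5337 F1505
G00 X41.0744 Y98.8581
M3 S837
G1 X187.1570 Y57.0824 F1505
G1 X20.8918 Y75.2135
G1 X40.5316 Y20.5378
G00 X40.8777 Y101.7656
M3 S837
G1 X76.7484 Y81.6793 F1505
G1 X122.3841 Y72.2440
G1 X177.7848 Y73.4597
M5
G00 X0.0000 Y0.0000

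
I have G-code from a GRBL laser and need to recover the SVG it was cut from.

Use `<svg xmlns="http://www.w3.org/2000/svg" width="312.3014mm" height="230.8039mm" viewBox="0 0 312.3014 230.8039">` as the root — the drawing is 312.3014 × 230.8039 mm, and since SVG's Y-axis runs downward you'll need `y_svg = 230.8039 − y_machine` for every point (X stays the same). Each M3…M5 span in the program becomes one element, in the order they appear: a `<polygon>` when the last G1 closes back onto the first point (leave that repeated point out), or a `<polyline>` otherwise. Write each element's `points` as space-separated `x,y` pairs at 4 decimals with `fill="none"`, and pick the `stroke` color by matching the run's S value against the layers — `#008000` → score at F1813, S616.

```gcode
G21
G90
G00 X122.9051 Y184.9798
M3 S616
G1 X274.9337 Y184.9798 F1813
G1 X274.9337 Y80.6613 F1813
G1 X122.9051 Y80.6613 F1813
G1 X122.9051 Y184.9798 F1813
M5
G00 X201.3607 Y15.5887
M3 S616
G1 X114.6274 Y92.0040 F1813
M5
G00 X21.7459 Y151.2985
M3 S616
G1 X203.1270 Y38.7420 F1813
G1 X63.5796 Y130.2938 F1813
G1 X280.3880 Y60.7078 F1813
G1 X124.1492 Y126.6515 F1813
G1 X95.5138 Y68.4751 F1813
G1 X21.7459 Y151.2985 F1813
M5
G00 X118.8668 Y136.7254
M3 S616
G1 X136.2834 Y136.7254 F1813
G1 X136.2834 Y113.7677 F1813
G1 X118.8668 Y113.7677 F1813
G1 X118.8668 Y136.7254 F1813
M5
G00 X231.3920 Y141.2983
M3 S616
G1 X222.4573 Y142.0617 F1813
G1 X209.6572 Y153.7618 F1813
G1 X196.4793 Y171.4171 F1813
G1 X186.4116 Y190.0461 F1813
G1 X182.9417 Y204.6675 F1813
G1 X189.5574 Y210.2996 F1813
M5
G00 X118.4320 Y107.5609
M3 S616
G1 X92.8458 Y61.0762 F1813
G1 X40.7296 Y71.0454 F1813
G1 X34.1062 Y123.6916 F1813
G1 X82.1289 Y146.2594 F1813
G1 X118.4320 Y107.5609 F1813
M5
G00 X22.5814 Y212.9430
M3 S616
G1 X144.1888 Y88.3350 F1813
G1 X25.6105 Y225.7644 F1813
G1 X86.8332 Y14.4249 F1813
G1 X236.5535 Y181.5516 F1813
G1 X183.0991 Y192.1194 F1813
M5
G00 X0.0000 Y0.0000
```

Each laser-on run becomes one SVG element. Flip Y back into SVG space with y_svg = 230.8039 − y_machine. Every run uses S616, so all elements get stroke `#008000` (score).

Run 1: The run returns to its start, so emit a `<polygon>` with points (Y-flipped): 122.9051,45.8241 274.9337,45.8241 274.9337,150.1426 122.9051,150.1426.

Run 2: The run is open, so emit a `<polyline>` with points (Y-flipped): 201.3607,215.2152 114.6274,138.7999.

Run 3: The run returns to its start, so emit a `<polygon>` with points (Y-flipped): 21.7459,79.5054 203.1270,192.0619 63.5796,100.5101 280.3880,170.0961 124.1492,104.1524 95.5138,162.3288.

Run 4: The run returns to its start, so emit a `<polygon>` with points (Y-flipped): 118.8668,94.0785 136.2834,94.0785 136.2834,117.0362 118.8668,117.0362.

Run 5: The run is open, so emit a `<polyline>` with points (Y-flipped): 231.3920,89.5056 222.4573,88.7422 209.6572,77.0421 196.4793,59.3868 186.4116,40.7578 182.9417,26.1364 189.5574,20.5043.

Run 6: The run returns to its start, so emit a `<polygon>` with points (Y-flipped): 118.4320,123.2430 92.8458,169.7277 40.7296,159.7585 34.1062,107.1123 82.1289,84.5445.

Run 7: The run is open, so emit a `<polyline>` with points (Y-flipped): 22.5814,17.8609 144.1888,142.4689 25.6105,5.0395 86.8332,216.3790 236.5535,49.2523 183.0991,38.6845.

<svg xmlns="http://www.w3.org/2000/svg" width="312.3014mm" height="230.8039mm" viewBox="0 0 312.3014 230.8039">
  <polygon points="122.9051,45.8241 274.9337,45.8241 274.9337,150.1426 122.9051,150.1426" fill="none" stroke="#008000"/>
  <polyline points="201.3607,215.2152 114.6274,138.7999" fill="none" stroke="#008000"/>
  <polygon points="21.7459,79.5054 203.1270,192.0619 63.5796,100.5101 280.3880,170.0961 124.1492,104.1524 95.5138,162.3288" fill="none" stroke="#008000"/>
  <polygon points="118.8668,94.0785 136.2834,94.0785 136.2834,117.0362 118.8668,117.0362" fill="none" stroke="#008000"/>
  <polyline points="231.3920,89.5056 222.4573,88.7422 209.6572,77.0421 196.4793,59.3868 186.4116,40.7578 182.9417,26.1364 189.5574,20.5043" fill="none" stroke="#008000"/>
  <polygon points="118.4320,123.2430 92.8458,169.7277 40.7296,159.7585 34.1062,107.1123 82.1289,84.5445" fill="none" stroke="#008000"/>
  <polyline points="22.5814,17.8609 144.1888,142.4689 25.6105,5.0395 86.8332,216.3790 236.5535,49.2523 183.0991,38.6845" fill="none" stroke="#008000"/>
</svg>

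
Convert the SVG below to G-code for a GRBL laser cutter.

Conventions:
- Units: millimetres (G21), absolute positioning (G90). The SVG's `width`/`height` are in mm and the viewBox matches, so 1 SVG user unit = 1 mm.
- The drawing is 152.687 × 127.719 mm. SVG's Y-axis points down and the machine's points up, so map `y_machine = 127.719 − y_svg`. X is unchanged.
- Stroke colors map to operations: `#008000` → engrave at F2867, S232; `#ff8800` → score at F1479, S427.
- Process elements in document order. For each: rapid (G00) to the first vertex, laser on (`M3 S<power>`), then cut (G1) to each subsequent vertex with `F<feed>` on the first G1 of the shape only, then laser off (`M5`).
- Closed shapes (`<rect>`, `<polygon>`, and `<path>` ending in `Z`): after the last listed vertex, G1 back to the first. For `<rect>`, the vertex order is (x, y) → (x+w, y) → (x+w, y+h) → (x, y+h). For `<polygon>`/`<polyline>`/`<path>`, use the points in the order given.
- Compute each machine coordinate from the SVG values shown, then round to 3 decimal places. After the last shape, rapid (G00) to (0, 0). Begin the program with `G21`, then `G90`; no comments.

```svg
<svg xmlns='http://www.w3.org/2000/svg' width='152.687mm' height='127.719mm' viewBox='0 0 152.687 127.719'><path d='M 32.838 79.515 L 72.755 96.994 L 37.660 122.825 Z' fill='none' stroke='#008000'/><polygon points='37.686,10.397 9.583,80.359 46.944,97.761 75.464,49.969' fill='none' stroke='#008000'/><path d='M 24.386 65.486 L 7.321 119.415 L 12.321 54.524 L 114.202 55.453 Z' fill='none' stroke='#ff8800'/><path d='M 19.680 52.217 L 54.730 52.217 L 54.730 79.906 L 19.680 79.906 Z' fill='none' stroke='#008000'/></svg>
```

1 u = 1 mm; y_m = 127.719 − y.

[1] `<path>` regular polygon, #008000→engrave S232 F2867: (32.838,48.204) → (72.755,30.725) → (37.660,4.894) → (32.838,48.204) (closed)

[2] `<polygon>` closed polygon, #008000→engrave S232 F2867: (37.686,117.322) → (9.583,47.360) → (46.944,29.958) → (75.464,77.750) → (37.686,117.322) (closed)

[3] `<path>` closed polygon, #ff8800→score S427 F1479: (24.386,62.233) → (7.321,8.304) → (12.321,73.195) → (114.202,72.266) → (24.386,62.233) (closed)

[4] `<path>` rectangle, #008000→engrave S232 F2867: (19.680,75.502) → (54.730,75.502) → (54.730,47.813) → (19.680,47.813) → (19.680,75.502) (closed)

G21
G90
G00 X32.838 Y48.204
M3 S232
G1 X72.755 Y30.725 F2867
G1 X37.660 Y4.894
G1 X32.838 Y48.204
M5
G00 X37.686 Y117.322
M3 S232
G1 X9.583 Y47.360 F2867
G1 X46.944 Y29.958
G1 X75.464 Y77.750
G1 X37.686 Y117.322
M5
G00 X24.386 Y62.233
M3 S427
G1 X7.321 Y8.304 F1479
G1 X12.321 Y73.195
G1 X114.202 Y72.266
G1 X24.386 Y62.233
M5
G00 X19.680 Y75.502
M3 S232
G1 X54.730 Y75.502 F2867
G1 X54.730 Y47.813
G1 X19.680 Y47.813
G1 X19.680 Y75.502
M5
G00 X0.000 Y0.000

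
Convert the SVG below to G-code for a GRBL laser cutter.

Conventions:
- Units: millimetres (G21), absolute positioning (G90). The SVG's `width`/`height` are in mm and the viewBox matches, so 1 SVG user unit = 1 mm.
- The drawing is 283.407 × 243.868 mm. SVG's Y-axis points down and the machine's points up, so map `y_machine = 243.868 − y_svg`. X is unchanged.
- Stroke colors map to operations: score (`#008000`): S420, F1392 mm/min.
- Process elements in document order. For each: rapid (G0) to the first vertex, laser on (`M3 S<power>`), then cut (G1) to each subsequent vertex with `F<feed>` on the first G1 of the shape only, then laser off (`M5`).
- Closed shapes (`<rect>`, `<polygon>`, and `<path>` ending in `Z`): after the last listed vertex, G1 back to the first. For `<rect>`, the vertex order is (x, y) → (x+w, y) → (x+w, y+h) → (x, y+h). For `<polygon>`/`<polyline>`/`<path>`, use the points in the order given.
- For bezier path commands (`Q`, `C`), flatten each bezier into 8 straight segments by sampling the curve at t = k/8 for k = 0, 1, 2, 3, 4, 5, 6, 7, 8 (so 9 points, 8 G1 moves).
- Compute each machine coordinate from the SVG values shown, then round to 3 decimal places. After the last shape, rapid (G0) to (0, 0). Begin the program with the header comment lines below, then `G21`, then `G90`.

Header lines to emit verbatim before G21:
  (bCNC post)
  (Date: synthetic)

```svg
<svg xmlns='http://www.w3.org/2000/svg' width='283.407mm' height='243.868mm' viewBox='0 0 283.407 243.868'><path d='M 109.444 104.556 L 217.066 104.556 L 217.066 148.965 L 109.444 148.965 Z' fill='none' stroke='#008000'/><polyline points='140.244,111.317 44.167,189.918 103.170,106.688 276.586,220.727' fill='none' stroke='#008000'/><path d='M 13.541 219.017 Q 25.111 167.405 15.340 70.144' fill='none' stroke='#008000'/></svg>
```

viewBox `0 0 283.407 243.868` with mm width/height → 1 unit = 1 mm. Flip: y_m = 243.868 − y_svg.

**Shape 1** — `<path>` rectangle, stroke `#008000` → score (S420, F1392). Machine vertices: (109.444,139.312) → (217.066,139.312) → (217.066,94.903) → (109.444,94.903) → (109.444,139.312). Closed: final G1 returns to the first vertex.

**Shape 2** — `<polyline>` open polyline, stroke `#008000` → score (S420, F1392). Machine vertices: (140.244,132.551) → (44.167,53.950) → (103.170,137.180) → (276.586,23.141). Open path.

**Shape 3** — `<path>` quadratic bezier, stroke `#008000` → score (S420, F1392). Control points (SVG): P0=(13.541,219.017), P1=(25.111,167.405), P2=(15.340,70.144); sampled at t=k/8. Machine vertices: (13.541,24.851) → (16.100,38.467) → (17.992,53.510) → (19.217,69.979) → (19.776,87.875) → (19.667,107.198) → (18.892,127.947) → (17.449,150.122) → (15.340,173.724). Open path.

(bCNC post)
(Date: synthetic)
G21
G90
G0 X109.444 Y139.312
M3 S420
G1 X217.066 Y139.312 F1392
G1 X217.066 Y94.903
G1 X109.444 Y94.903
G1 X109.444 Y139.312
M5
G0 X140.244 Y132.551
M3 S420
G1 X44.167 Y53.950 F1392
G1 X103.170 Y137.180
G1 X276.586 Y23.141
M5
G0 X13.541 Y24.851
M3 S420
G1 X16.100 Y38.467 F1392
G1 X17.992 Y53.510
G1 X19.217 Y69.979
G1 X19.776 Y87.875
G1 X19.667 Y107.198
G1 X18.892 Y127.947
G1 X17.449 Y150.122
G1 X15.340 Y173.724
M5
G0 X0.000 Y0.000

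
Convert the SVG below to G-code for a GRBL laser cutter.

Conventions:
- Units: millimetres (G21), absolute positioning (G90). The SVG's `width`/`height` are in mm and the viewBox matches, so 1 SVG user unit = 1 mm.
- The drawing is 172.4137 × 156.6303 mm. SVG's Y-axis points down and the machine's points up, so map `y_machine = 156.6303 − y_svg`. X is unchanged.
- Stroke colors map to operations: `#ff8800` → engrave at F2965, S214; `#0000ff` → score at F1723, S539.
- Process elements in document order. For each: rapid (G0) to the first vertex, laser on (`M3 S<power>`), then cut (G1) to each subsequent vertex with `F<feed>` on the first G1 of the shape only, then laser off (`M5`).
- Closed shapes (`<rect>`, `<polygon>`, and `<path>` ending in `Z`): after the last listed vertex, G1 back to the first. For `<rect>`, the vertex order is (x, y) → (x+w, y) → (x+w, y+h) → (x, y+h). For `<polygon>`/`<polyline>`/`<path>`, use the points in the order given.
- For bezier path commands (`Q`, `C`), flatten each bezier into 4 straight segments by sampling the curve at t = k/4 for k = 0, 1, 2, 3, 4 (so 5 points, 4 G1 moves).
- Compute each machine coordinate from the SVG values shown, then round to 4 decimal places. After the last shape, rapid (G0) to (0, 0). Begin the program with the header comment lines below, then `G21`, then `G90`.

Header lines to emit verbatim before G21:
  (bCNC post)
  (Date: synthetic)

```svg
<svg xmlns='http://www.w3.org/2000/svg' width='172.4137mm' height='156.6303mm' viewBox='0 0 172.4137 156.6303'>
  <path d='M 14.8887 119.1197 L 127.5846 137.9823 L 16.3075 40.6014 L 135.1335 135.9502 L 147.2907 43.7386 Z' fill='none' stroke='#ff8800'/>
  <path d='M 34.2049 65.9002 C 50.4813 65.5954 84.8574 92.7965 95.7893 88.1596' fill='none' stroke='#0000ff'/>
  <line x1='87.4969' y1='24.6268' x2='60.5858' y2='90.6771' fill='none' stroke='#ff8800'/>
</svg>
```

(bCNC post)
(Date: synthetic)
G21
G90
G0 X14.8887 Y37.5106
M3 S214
G1 X127.5846 Y18.6480 F2965
G1 X16.3075 Y116.0289
G1 X135.1335 Y20.6801
G1 X147.2907 Y112.8917
G1 X14.8887 Y37.5106
M5
G0 X34.2049 Y90.7301
M3 S539
G1 X49.1568 Y86.7286 F1723
G1 X67.0013 Y77.9759
G1 X83.8437 Y70.0354
G1 X95.7893 Y68.4707
M5
G0 X87.4969 Y132.0035
M3 S214
G1 X60.5858 Y65.9532 F2965
M5
G0 X0.0000 Y0.0000

viewBox `0 0 172.4137 156.6303` with mm width/height → 1 unit = 1 mm. Flip: y_m = 156.6303 − y_svg.

**Shape 1** — `<path>` closed polygon, stroke `#ff8800` → engrave (S214, F2965). Machine vertices: (14.8887,37.5106) → (127.5846,18.6480) → (16.3075,116.0289) → (135.1335,20.6801) → (147.2907,112.8917) → (14.8887,37.5106). Closed: final G1 returns to the first vertex.

**Shape 2** — `<path>` cubic bezier, stroke `#0000ff` → score (S539, F1723). Control points (SVG): P0=(34.2049,65.9002), P1=(50.4813,65.5954), P2=(84.8574,92.7965), P3=(95.7893,88.1596); sampled at t=k/4. Machine vertices: (34.2049,90.7301) → (49.1568,86.7286) → (67.0013,77.9759) → (83.8437,70.0354) → (95.7893,68.4707). Open path.

**Shape 3** — `<line>` line segment, stroke `#ff8800` → engrave (S214, F2965). Machine vertices: (87.4969,132.0035) → (60.5858,65.9532). Open path.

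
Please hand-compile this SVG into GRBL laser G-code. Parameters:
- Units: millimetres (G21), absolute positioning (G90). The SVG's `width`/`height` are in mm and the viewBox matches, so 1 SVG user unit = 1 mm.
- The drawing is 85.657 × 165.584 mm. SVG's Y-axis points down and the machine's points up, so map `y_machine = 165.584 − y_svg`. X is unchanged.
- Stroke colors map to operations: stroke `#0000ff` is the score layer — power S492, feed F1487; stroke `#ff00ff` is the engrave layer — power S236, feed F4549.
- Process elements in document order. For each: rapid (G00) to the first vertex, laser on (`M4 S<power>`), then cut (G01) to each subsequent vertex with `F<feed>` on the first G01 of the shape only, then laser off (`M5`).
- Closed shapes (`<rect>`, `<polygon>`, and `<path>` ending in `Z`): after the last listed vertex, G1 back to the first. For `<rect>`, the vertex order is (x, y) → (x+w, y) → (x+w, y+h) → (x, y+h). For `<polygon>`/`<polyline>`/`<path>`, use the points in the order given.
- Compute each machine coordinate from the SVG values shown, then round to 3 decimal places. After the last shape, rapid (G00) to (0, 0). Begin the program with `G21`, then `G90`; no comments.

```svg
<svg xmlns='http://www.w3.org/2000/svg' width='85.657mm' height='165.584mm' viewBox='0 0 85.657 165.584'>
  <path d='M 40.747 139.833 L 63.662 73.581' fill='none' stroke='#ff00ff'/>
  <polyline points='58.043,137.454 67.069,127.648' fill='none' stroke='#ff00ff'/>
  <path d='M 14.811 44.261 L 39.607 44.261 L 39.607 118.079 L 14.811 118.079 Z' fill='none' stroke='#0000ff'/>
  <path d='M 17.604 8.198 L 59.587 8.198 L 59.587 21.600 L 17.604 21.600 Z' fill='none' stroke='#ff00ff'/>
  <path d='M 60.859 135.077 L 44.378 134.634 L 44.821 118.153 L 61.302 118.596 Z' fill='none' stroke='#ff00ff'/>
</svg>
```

G21
G90
G00 X40.747 Y25.751
M4 S236
G01 X63.662 Y92.003 F4549
M5
G00 X58.043 Y28.130
M4 S236
G01 X67.069 Y37.936 F4549
M5
G00 X14.811 Y121.323
M4 S492
G01 X39.607 Y121.323 F1487
G01 X39.607 Y47.505
G01 X14.811 Y47.505
G01 X14.811 Y121.323
M5
G00 X17.604 Y157.386
M4 S236
G01 X59.587 Y157.386 F4549
G01 X59.587 Y143.984
G01 X17.604 Y143.984
G01 X17.604 Y157.386
M5
G00 X60.859 Y30.507
M4 S236
G01 X44.378 Y30.950 F4549
G01 X44.821 Y47.431
G01 X61.302 Y46.988
G01 X60.859 Y30.507
M5
G00 X0.000 Y0.000

viewBox `0 0 85.657 165.584` with mm width/height → 1 unit = 1 mm. Flip: y_m = 165.584 − y_svg.

**Shape 1** — `<path>` line segment, stroke `#ff00ff` → engrave (S236, F4549). Machine vertices: (40.747,25.751) → (63.662,92.003). Open path.

**Shape 2** — `<polyline>` line segment, stroke `#ff00ff` → engrave (S236, F4549). Machine vertices: (58.043,28.130) → (67.069,37.936). Open path.

**Shape 3** — `<path>` rectangle, stroke `#0000ff` → score (S492, F1487). Machine vertices: (14.811,121.323) → (39.607,121.323) → (39.607,47.505) → (14.811,47.505) → (14.811,121.323). Closed: final G1 returns to the first vertex.

**Shape 4** — `<path>` rectangle, stroke `#ff00ff` → engrave (S236, F4549). Machine vertices: (17.604,157.386) → (59.587,157.386) → (59.587,143.984) → (17.604,143.984) → (17.604,157.386). Closed: final G1 returns to the first vertex.

**Shape 5** — `<path>` regular polygon, stroke `#ff00ff` → engrave (S236, F4549). Machine vertices: (60.859,30.507) → (44.378,30.950) → (44.821,47.431) → (61.302,46.988) → (60.859,30.507). Closed: final G1 returns to the first vertex.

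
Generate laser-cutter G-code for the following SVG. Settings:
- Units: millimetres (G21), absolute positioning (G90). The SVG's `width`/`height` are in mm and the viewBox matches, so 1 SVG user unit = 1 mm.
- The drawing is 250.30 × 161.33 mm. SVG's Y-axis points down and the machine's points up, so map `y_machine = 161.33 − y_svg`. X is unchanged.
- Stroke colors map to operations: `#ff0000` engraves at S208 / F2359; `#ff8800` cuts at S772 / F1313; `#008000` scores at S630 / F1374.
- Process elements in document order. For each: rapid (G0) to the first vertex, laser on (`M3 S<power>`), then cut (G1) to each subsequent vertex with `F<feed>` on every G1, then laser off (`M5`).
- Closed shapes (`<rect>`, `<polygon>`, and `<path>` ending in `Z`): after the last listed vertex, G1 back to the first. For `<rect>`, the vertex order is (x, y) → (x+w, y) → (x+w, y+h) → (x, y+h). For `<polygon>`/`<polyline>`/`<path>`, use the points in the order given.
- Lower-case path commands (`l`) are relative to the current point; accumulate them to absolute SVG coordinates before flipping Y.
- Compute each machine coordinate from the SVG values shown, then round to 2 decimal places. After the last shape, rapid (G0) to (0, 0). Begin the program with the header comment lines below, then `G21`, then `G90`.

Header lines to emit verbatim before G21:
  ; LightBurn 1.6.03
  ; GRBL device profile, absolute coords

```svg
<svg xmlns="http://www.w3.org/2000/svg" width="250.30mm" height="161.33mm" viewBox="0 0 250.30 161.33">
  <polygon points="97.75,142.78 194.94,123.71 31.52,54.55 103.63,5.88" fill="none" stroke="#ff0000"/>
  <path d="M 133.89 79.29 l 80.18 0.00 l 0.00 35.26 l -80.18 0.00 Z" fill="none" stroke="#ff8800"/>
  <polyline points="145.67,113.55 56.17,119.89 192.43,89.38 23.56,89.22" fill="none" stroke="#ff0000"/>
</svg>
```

1 u = 1 mm; y_m = 161.33 − y.

[1] `<polygon>` closed polygon, #ff0000→engrave S208 F2359: (97.75,18.55) → (194.94,37.62) → (31.52,106.78) → (103.63,155.45) → (97.75,18.55) (closed)

[2] `<path>` rectangle, #ff8800→cut S772 F1313: (133.89,82.04) → (214.07,82.04) → (214.07,46.78) → (133.89,46.78) → (133.89,82.04) (closed)

[3] `<polyline>` open polyline, #ff0000→engrave S208 F2359: (145.67,47.78) → (56.17,41.44) → (192.43,71.95) → (23.56,72.11)

; LightBurn 1.6.03
; GRBL device profile, absolute coords
G21
G90
G0 X97.75 Y18.55
M3 S208
G1 X194.94 Y37.62 F2359
G1 X31.52 Y106.78 F2359
G1 X103.63 Y155.45 F2359
G1 X97.75 Y18.55 F2359
M5
G0 X133.89 Y82.04
M3 S772
G1 X214.07 Y82.04 F1313
G1 X214.07 Y46.78 F1313
G1 X133.89 Y46.78 F1313
G1 X133.89 Y82.04 F1313
M5
G0 X145.67 Y47.78
M3 S208
G1 X56.17 Y41.44 F2359
G1 X192.43 Y71.95 F2359
G1 X23.56 Y72.11 F2359
M5
G0 X0.00 Y0.00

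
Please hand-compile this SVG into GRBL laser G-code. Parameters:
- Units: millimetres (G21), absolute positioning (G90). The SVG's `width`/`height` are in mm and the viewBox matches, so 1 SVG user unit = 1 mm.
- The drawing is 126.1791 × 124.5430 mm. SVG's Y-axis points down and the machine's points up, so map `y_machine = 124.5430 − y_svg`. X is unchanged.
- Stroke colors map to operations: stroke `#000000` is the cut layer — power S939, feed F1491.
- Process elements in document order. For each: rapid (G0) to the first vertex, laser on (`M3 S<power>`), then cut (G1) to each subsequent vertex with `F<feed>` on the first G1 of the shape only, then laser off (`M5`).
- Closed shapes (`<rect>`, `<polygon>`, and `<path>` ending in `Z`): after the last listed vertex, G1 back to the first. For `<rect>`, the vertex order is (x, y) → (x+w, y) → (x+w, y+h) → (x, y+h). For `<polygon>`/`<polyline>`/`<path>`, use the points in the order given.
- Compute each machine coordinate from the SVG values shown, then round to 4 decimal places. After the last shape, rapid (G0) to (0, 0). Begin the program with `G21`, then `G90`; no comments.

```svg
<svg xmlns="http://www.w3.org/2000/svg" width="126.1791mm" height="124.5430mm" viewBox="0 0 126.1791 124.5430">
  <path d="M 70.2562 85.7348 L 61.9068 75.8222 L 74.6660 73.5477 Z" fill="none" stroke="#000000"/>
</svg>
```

1 u = 1 mm; y_m = 124.5430 − y.

[1] `<path>` regular polygon, #000000→cut S939 F1491: (70.2562,38.8082) → (61.9068,48.7208) → (74.6660,50.9953) → (70.2562,38.8082) (closed)

G21
G90
G0 X70.2562 Y38.8082
M3 S939
G1 X61.9068 Y48.7208 F1491
G1 X74.6660 Y50.9953
G1 X70.2562 Y38.8082
M5
G0 X0.0000 Y0.0000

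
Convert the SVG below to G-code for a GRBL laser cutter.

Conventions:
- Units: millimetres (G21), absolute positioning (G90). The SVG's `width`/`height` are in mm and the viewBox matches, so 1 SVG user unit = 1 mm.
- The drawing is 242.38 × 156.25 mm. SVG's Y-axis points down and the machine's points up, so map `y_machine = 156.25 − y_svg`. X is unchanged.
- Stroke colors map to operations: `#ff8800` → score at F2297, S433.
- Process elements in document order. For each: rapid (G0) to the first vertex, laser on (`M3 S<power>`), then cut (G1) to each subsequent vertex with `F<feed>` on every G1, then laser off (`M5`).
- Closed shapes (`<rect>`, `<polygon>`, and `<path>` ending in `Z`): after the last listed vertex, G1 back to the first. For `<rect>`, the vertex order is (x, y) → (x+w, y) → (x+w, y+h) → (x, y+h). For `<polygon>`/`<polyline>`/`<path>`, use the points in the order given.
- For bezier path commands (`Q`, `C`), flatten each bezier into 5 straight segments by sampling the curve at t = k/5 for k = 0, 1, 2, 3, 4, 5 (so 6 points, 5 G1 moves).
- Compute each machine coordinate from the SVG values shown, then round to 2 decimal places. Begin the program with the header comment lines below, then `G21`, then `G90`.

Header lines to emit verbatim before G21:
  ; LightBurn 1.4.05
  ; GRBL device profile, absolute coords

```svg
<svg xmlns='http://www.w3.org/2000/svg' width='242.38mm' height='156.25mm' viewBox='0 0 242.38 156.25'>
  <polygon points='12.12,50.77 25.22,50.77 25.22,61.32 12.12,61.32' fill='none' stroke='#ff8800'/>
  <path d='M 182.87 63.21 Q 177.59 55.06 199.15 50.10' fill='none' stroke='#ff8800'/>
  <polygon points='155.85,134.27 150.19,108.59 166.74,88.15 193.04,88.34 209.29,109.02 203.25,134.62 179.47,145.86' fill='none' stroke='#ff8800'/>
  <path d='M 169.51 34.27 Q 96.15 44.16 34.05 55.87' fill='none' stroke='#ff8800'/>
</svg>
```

1 u = 1 mm; y_m = 156.25 − y.

[1] `<polygon>` rectangle, #ff8800→score S433 F2297: (12.12,105.48) → (25.22,105.48) → (25.22,94.93) → (12.12,94.93) → (12.12,105.48) (closed)

[2] `<path>` quadratic bezier, #ff8800→score S433 F2297: (182.87,93.04) → (181.83,96.17) → (182.94,99.05) → (186.20,101.67) → (191.60,104.04) → (199.15,106.15)

[3] `<polygon>` regular polygon, #ff8800→score S433 F2297: (155.85,21.98) → (150.19,47.66) → (166.74,68.10) → (193.04,67.91) → (209.29,47.23) → (203.25,21.63) → (179.47,10.39) → (155.85,21.98) (closed)

[4] `<path>` quadratic bezier, #ff8800→score S433 F2297: (169.51,121.98) → (140.62,117.95) → (112.62,113.78) → (85.53,109.46) → (59.34,104.99) → (34.05,100.38)

; LightBurn 1.4.05
; GRBL device profile, absolute coords
G21
G90
G0 X12.12 Y105.48
M3 S433
G1 X25.22 Y105.48 F2297
G1 X25.22 Y94.93 F2297
G1 X12.12 Y94.93 F2297
G1 X12.12 Y105.48 F2297
M5
G0 X182.87 Y93.04
M3 S433
G1 X181.83 Y96.17 F2297
G1 X182.94 Y99.05 F2297
G1 X186.20 Y101.67 F2297
G1 X191.60 Y104.04 F2297
G1 X199.15 Y106.15 F2297
M5
G0 X155.85 Y21.98
M3 S433
G1 X150.19 Y47.66 F2297
G1 X166.74 Y68.10 F2297
G1 X193.04 Y67.91 F2297
G1 X209.29 Y47.23 F2297
G1 X203.25 Y21.63 F2297
G1 X179.47 Y10.39 F2297
G1 X155.85 Y21.98 F2297
M5
G0 X169.51 Y121.98
M3 S433
G1 X140.62 Y117.95 F2297
G1 X112.62 Y113.78 F2297
G1 X85.53 Y109.46 F2297
G1 X59.34 Y104.99 F2297
G1 X34.05 Y100.38 F2297
M5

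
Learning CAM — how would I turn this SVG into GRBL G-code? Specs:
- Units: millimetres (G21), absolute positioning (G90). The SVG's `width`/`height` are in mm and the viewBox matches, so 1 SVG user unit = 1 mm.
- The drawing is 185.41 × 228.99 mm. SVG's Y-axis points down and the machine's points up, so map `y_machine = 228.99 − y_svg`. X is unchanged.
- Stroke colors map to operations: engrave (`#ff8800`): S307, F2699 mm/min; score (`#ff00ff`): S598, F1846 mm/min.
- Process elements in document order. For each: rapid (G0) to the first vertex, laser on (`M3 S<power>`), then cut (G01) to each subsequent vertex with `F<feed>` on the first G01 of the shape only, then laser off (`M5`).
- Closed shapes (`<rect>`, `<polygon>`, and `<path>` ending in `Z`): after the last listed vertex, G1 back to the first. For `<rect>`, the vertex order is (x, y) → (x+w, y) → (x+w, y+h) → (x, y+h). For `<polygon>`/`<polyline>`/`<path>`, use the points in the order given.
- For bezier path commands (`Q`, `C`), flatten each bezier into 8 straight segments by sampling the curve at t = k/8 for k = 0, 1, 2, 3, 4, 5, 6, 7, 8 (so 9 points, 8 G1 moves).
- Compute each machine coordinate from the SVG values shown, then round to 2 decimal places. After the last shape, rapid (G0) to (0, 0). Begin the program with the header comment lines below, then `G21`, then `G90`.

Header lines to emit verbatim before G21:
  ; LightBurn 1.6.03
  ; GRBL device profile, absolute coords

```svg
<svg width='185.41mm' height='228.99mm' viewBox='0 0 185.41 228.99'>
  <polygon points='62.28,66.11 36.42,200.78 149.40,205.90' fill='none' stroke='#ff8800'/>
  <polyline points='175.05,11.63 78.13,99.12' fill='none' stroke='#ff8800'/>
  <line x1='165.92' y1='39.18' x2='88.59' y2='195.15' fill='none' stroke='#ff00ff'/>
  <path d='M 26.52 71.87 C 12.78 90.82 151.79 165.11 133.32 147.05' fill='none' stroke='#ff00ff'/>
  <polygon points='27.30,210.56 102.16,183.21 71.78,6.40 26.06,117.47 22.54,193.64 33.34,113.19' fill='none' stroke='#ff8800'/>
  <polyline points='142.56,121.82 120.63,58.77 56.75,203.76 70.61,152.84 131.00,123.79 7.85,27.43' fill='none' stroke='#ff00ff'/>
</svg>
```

viewBox `0 0 185.41 228.99` with mm width/height → 1 unit = 1 mm. Flip: y_m = 228.99 − y_svg.

**Shape 1** — `<polygon>` closed polygon, stroke `#ff8800` → engrave (S307, F2699). Machine vertices: (62.28,162.88) → (36.42,28.21) → (149.40,23.09) → (62.28,162.88). Closed: final G1 returns to the first vertex.

**Shape 2** — `<polyline>` line segment, stroke `#ff8800` → engrave (S307, F2699). Machine vertices: (175.05,217.36) → (78.13,129.87). Open path.

**Shape 3** — `<line>` line segment, stroke `#ff00ff` → score (S598, F1846). Machine vertices: (165.92,189.81) → (88.59,33.84). Open path.

**Shape 4** — `<path>` cubic bezier, stroke `#ff00ff` → score (S598, F1846). Control points (SVG): P0=(26.52,71.87), P1=(12.78,90.82), P2=(151.79,165.11), P3=(133.32,147.05); sampled at t=k/8. Machine vertices: (26.52,157.12) → (27.92,147.71) → (40.01,134.84) → (59.14,120.24) → (81.69,105.65) → (104.02,92.79) → (122.49,83.40) → (133.47,79.21) → (133.32,81.94). Open path.

**Shape 5** — `<polygon>` closed polygon, stroke `#ff8800` → engrave (S307, F2699). Machine vertices: (27.30,18.43) → (102.16,45.78) → (71.78,222.59) → (26.06,111.52) → (22.54,35.35) → (33.34,115.80) → (27.30,18.43). Closed: final G1 returns to the first vertex.

**Shape 6** — `<polyline>` open polyline, stroke `#ff00ff` → score (S598, F1846). Machine vertices: (142.56,107.17) → (120.63,170.22) → (56.75,25.23) → (70.61,76.15) → (131.00,105.20) → (7.85,201.56). Open path.

; LightBurn 1.6.03
; GRBL device profile, absolute coords
G21
G90
G0 X62.28 Y162.88
M3 S307
G01 X36.42 Y28.21 F2699
G01 X149.40 Y23.09
G01 X62.28 Y162.88
M5
G0 X175.05 Y217.36
M3 S307
G01 X78.13 Y129.87 F2699
M5
G0 X165.92 Y189.81
M3 S598
G01 X88.59 Y33.84 F1846
M5
G0 X26.52 Y157.12
M3 S598
G01 X27.92 Y147.71 F1846
G01 X40.01 Y134.84
G01 X59.14 Y120.24
G01 X81.69 Y105.65
G01 X104.02 Y92.79
G01 X122.49 Y83.40
G01 X133.47 Y79.21
G01 X133.32 Y81.94
M5
G0 X27.30 Y18.43
M3 S307
G01 X102.16 Y45.78 F2699
G01 X71.78 Y222.59
G01 X26.06 Y111.52
G01 X22.54 Y35.35
G01 X33.34 Y115.80
G01 X27.30 Y18.43
M5
G0 X142.56 Y107.17
M3 S598
G01 X120.63 Y170.22 F1846
G01 X56.75 Y25.23
G01 X70.61 Y76.15
G01 X131.00 Y105.20
G01 X7.85 Y201.56
M5
G0 X0.00 Y0.00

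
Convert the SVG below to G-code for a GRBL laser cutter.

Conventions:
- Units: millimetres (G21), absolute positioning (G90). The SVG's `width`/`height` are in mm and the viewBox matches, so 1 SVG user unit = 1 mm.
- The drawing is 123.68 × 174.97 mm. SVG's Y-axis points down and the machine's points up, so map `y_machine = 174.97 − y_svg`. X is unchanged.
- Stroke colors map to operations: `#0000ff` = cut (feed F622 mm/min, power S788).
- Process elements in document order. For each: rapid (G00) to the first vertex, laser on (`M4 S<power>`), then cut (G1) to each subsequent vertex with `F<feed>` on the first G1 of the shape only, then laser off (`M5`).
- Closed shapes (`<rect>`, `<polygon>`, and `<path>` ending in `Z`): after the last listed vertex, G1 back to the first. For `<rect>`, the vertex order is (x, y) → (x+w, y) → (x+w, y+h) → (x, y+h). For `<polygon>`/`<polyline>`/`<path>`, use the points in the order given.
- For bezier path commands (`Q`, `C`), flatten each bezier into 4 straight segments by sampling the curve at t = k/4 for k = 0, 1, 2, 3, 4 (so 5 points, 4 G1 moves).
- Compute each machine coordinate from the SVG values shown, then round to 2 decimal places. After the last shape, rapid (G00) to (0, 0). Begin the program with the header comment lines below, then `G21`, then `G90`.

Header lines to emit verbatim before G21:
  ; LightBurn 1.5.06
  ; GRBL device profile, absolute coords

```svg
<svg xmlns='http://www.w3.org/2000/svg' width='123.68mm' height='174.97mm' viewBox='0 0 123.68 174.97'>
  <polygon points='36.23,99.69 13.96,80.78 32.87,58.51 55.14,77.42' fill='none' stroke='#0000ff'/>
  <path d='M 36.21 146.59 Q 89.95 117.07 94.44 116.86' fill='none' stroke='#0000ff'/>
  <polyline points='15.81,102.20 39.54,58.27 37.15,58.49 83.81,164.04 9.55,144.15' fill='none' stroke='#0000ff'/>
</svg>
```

; LightBurn 1.5.06
; GRBL device profile, absolute coords
G21
G90
G00 X36.23 Y75.28
M4 S788
G1 X13.96 Y94.19 F622
G1 X32.87 Y116.46
G1 X55.14 Y97.55
G1 X36.23 Y75.28
M5
G00 X36.21 Y28.38
M4 S788
G1 X60.00 Y41.31 F622
G1 X77.64 Y50.57
G1 X89.12 Y56.17
G1 X94.44 Y58.11
M5
G00 X15.81 Y72.77
M4 S788
G1 X39.54 Y116.70 F622
G1 X37.15 Y116.48
G1 X83.81 Y10.93
G1 X9.55 Y30.82
M5
G00 X0.00 Y0.00

viewBox `0 0 123.68 174.97` with mm width/height → 1 unit = 1 mm. Flip: y_m = 174.97 − y_svg.

**Shape 1** — `<polygon>` regular polygon, stroke `#0000ff` → cut (S788, F622). Machine vertices: (36.23,75.28) → (13.96,94.19) → (32.87,116.46) → (55.14,97.55) → (36.23,75.28). Closed: final G1 returns to the first vertex.

**Shape 2** — `<path>` quadratic bezier, stroke `#0000ff` → cut (S788, F622). Control points (SVG): P0=(36.21,146.59), P1=(89.95,117.07), P2=(94.44,116.86); sampled at t=k/4. Machine vertices: (36.21,28.38) → (60.00,41.31) → (77.64,50.57) → (89.12,56.17) → (94.44,58.11). Open path.

**Shape 3** — `<polyline>` open polyline, stroke `#0000ff` → cut (S788, F622). Machine vertices: (15.81,72.77) → (39.54,116.70) → (37.15,116.48) → (83.81,10.93) → (9.55,30.82). Open path.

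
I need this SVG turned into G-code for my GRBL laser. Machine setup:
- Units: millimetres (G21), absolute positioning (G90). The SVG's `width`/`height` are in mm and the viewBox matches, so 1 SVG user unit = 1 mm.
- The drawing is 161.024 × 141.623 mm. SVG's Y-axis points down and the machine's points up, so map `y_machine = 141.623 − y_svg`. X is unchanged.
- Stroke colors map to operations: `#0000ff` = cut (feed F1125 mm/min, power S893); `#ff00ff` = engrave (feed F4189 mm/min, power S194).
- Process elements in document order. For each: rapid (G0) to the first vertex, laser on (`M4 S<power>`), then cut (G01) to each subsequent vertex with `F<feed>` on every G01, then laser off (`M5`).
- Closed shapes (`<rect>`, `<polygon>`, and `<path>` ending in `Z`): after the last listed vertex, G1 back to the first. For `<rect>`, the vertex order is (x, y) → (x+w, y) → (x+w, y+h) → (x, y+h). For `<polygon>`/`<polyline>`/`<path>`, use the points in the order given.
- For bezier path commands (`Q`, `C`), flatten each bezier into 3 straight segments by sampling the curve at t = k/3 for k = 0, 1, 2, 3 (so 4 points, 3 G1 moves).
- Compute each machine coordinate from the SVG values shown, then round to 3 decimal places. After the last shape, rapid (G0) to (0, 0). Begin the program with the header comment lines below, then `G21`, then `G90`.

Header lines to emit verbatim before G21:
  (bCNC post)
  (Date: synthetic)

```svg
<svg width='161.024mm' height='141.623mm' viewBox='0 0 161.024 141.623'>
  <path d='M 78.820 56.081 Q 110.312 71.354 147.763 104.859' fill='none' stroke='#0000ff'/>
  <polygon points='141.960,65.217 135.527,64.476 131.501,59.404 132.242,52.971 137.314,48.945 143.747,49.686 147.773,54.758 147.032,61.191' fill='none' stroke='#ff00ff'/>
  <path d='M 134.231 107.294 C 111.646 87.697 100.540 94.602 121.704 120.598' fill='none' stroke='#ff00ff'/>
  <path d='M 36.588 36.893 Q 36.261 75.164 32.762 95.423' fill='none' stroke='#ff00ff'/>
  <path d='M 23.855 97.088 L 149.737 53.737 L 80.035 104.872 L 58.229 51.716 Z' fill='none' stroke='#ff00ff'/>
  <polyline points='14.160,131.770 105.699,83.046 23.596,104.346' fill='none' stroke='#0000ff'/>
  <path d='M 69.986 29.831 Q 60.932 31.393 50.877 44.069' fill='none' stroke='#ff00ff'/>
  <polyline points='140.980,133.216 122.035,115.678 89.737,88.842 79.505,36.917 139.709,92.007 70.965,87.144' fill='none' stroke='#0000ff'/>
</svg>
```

(bCNC post)
(Date: synthetic)
G21
G90
G0 X78.820 Y85.542
M4 S893
G01 X100.477 Y73.334 F1125
G01 X123.458 Y57.075 F1125
G01 X147.763 Y36.764 F1125
M5
G0 X141.960 Y76.406
M4 S194
G01 X135.527 Y77.147 F4189
G01 X131.501 Y82.219 F4189
G01 X132.242 Y88.652 F4189
G01 X137.314 Y92.678 F4189
G01 X143.747 Y91.937 F4189
G01 X147.773 Y86.865 F4189
G01 X147.032 Y80.432 F4189
G01 X141.960 Y76.406 F4189
M5
G0 X134.231 Y34.329
M4 S194
G01 X116.242 Y45.366 F4189
G01 X110.527 Y40.383 F4189
G01 X121.704 Y21.025 F4189
M5
G0 X36.588 Y104.730
M4 S194
G01 X36.018 Y81.217 F4189
G01 X34.742 Y61.707 F4189
G01 X32.762 Y46.200 F4189
M5
G0 X23.855 Y44.535
M4 S194
G01 X149.737 Y87.886 F4189
G01 X80.035 Y36.751 F4189
G01 X58.229 Y89.907 F4189
G01 X23.855 Y44.535 F4189
M5
G0 X14.160 Y9.853
M4 S893
G01 X105.699 Y58.577 F1125
G01 X23.596 Y37.277 F1125
M5
G0 X69.986 Y111.792
M4 S194
G01 X63.839 Y109.516 F4189
G01 X57.469 Y104.770 F4189
G01 X50.877 Y97.554 F4189
M5
G0 X140.980 Y8.407
M4 S893
G01 X122.035 Y25.945 F1125
G01 X89.737 Y52.781 F1125
G01 X79.505 Y104.706 F1125
G01 X139.709 Y49.616 F1125
G01 X70.965 Y54.479 F1125
M5
G0 X0.000 Y0.000

Since the viewBox matches the mm dimensions, user units are millimetres directly. The only transform is the Y-flip y_m = 141.623 − y_svg.

Shape 1 is a quadratic bezier drawn with `<path>`. Its stroke #0000ff means cut at S893, F1125. After flipping Y the toolpath is (78.820,85.542) → (100.477,73.334) → (123.458,57.075) → (147.763,36.764).

Shape 2 is a regular polygon drawn with `<polygon>`. Its stroke #ff00ff means engrave at S194, F4189. After flipping Y the toolpath is (141.960,76.406) → (135.527,77.147) → (131.501,82.219) → (132.242,88.652) → (137.314,92.678) → (143.747,91.937) → (147.773,86.865) → (147.032,80.432) → (141.960,76.406), returning to the start.

Shape 3 is a cubic bezier drawn with `<path>`. Its stroke #ff00ff means engrave at S194, F4189. After flipping Y the toolpath is (134.231,34.329) → (116.242,45.366) → (110.527,40.383) → (121.704,21.025).

Shape 4 is a quadratic bezier drawn with `<path>`. Its stroke #ff00ff means engrave at S194, F4189. After flipping Y the toolpath is (36.588,104.730) → (36.018,81.217) → (34.742,61.707) → (32.762,46.200).

Shape 5 is a closed polygon drawn with `<path>`. Its stroke #ff00ff means engrave at S194, F4189. After flipping Y the toolpath is (23.855,44.535) → (149.737,87.886) → (80.035,36.751) → (58.229,89.907) → (23.855,44.535), returning to the start.

Shape 6 is a open polyline drawn with `<polyline>`. Its stroke #0000ff means cut at S893, F1125. After flipping Y the toolpath is (14.160,9.853) → (105.699,58.577) → (23.596,37.277).

Shape 7 is a quadratic bezier drawn with `<path>`. Its stroke #ff00ff means engrave at S194, F4189. After flipping Y the toolpath is (69.986,111.792) → (63.839,109.516) → (57.469,104.770) → (50.877,97.554).

Shape 8 is a open polyline drawn with `<polyline>`. Its stroke #0000ff means cut at S893, F1125. After flipping Y the toolpath is (140.980,8.407) → (122.035,25.945) → (89.737,52.781) → (79.505,104.706) → (139.709,49.616) → (70.965,54.479).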